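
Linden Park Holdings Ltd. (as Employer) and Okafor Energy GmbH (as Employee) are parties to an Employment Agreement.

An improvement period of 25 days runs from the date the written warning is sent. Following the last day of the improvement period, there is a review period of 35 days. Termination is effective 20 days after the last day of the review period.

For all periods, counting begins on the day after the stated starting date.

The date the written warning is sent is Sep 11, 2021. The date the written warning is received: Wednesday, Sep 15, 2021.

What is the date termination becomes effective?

The last day of the improvement period: 25 calendar days after Sep 11, 2021 is Oct 6, 2021.
The last day of the review period: Oct 6, 2021 + 35 days = Nov 10, 2021.
Adding 20 calendar days to Nov 10, 2021 gives Nov 30, 2021, which is the date termination becomes effective.

Nov 30, 2021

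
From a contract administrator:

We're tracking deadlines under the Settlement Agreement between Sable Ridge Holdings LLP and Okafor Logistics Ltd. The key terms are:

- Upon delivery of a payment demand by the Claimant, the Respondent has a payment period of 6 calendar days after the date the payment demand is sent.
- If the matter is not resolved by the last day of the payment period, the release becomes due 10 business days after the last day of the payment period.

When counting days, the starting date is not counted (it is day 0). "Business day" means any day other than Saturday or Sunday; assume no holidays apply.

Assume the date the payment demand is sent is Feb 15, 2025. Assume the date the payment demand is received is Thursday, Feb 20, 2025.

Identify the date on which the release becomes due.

Mar 7, 2025

Adding 6 calendar days to Feb 15, 2025 gives Feb 21, 2025, which is the last day of the payment period.
From Friday, Feb 21, 2025, 10 business days (Feb 24, Feb 25, Feb 26, Feb 27, Feb 28, Mar 3, Mar 4, Mar 5, Mar 6, Mar 7, skipping weekends) brings us to Friday, Mar 7, 2025, which is the date on which the release becomes due.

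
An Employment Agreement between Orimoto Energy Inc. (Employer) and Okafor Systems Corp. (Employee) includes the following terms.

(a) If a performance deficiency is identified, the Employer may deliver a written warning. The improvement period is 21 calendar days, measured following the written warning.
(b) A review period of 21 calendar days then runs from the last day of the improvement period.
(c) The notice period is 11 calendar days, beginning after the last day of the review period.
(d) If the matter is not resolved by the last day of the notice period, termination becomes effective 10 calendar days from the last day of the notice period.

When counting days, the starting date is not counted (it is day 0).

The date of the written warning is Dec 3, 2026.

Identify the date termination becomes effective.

The last day of the improvement period: 21 calendar days after Dec 3, 2026 is Dec 24, 2026.
The last day of the review period: Dec 24, 2026 + 21 days = Jan 14, 2027.
The last day of the notice period: 11 calendar days after Jan 14, 2027 is Jan 25, 2027.
The date termination becomes effective: Jan 25, 2027 + 10 days = Feb 4, 2027.

Feb 4, 2027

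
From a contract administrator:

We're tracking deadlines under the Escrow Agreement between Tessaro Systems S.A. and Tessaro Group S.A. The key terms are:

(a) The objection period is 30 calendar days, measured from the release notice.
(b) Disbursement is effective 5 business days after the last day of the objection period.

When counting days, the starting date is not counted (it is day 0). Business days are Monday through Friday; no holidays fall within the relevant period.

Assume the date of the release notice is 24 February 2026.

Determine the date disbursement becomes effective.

The last day of the objection period: 30 calendar days after 24 February 2026 is 26 March 2026.
The date disbursement becomes effective: 5 business days after Thursday, 26 March 2026, skipping weekends — Mar 27, Mar 30, Mar 31, Apr 1, Apr 2 — lands on Thursday, 2 April 2026.

2 April 2026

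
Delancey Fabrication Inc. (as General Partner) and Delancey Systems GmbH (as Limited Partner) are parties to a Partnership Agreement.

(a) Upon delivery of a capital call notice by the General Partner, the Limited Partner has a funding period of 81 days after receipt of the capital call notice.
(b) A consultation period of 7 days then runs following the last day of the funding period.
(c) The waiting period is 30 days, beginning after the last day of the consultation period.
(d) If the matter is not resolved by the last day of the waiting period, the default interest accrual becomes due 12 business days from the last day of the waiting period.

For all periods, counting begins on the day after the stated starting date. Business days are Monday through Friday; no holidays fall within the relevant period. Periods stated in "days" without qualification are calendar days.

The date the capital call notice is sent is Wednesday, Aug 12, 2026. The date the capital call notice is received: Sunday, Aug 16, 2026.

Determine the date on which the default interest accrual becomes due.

Dec 29, 2026

The last day of the funding period: Aug 16, 2026 + 81 days = Nov 5, 2026.
The last day of the consultation period: 7 calendar days after Nov 5, 2026 is Nov 12, 2026.
The last day of the waiting period: Nov 12, 2026 + 30 days = Dec 12, 2026.
The date on which the default interest accrual becomes due: counting 12 business days from Saturday, Dec 12, 2026 (Dec 14, Dec 15, Dec 16, Dec 17, …, Dec 25, Dec 28, Dec 29, skipping weekends) reaches Tuesday, Dec 29, 2026.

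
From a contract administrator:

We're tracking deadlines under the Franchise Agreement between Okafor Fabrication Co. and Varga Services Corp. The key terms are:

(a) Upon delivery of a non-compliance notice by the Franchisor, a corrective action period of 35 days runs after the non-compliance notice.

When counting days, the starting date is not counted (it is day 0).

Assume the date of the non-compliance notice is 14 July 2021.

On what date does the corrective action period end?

Adding 35 calendar days to 14 July 2021 gives 18 August 2021, which is the last day of the corrective action period.

18 August 2021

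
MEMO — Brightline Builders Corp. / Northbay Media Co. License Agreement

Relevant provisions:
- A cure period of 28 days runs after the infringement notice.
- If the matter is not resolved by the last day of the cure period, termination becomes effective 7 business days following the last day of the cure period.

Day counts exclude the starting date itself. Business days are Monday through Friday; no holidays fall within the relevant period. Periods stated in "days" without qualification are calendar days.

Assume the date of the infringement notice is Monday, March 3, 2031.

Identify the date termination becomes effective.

April 9, 2031

The last day of the cure period: March 3, 2031 + 28 days = March 31, 2031.
From Monday, March 31, 2031, 7 business days (Apr 1, Apr 2, Apr 3, Apr 4, Apr 7, Apr 8, Apr 9, skipping weekends) brings us to Wednesday, April 9, 2031, which is the date termination becomes effective.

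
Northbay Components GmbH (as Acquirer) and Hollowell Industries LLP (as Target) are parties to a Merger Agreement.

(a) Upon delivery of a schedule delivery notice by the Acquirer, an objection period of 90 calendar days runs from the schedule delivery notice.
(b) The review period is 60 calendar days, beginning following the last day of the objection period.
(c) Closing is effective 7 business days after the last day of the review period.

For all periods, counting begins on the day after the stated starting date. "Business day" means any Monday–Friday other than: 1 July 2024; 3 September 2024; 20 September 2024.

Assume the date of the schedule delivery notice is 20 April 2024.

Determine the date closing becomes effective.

27 September 2024

The last day of the objection period: 20 April 2024 + 90 days = 19 July 2024.
The last day of the review period: 60 calendar days after 19 July 2024 is 17 September 2024.
The date closing becomes effective: counting 7 business days from Tuesday, 17 September 2024 (Sep 18, Sep 19, Sep 23, Sep 24, Sep 25, Sep 26, Sep 27, skipping weekends and the listed holiday on Sep 20) reaches Friday, 27 September 2024.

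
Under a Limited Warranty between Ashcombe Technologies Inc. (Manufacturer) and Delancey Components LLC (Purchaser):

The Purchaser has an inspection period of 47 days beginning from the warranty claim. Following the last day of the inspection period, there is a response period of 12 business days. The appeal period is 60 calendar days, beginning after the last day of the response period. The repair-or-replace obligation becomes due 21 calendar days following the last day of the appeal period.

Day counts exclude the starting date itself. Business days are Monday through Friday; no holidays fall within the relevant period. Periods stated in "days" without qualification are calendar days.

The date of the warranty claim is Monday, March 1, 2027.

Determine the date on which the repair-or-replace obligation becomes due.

July 24, 2027

The last day of the inspection period: March 1, 2027 + 47 days = April 17, 2027.
The last day of the response period: 12 business days after Saturday, April 17, 2027, skipping weekends — Apr 19, Apr 20, Apr 21, Apr 22, …, Apr 30, May 3, May 4 — lands on Tuesday, May 4, 2027.
The last day of the appeal period: May 4, 2027 + 60 days = July 3, 2027.
Adding 21 calendar days to July 3, 2027 gives July 24, 2027, which is the date on which the repair-or-replace obligation becomes due.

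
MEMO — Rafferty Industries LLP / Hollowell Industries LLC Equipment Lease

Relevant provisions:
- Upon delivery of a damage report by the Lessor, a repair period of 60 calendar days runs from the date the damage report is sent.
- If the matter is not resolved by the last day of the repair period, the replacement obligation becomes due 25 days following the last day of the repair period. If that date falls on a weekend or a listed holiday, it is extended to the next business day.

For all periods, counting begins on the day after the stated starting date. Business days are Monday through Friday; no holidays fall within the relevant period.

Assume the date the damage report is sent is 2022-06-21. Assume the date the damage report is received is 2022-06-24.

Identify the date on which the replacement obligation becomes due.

The last day of the repair period: 2022-06-21 + 60 days = 2022-08-20.
The date on which the replacement obligation becomes due: 2022-08-20 + 25 days = 2022-09-14. 2022-09-14 is a Wednesday, so no roll-forward applies.

2022-09-14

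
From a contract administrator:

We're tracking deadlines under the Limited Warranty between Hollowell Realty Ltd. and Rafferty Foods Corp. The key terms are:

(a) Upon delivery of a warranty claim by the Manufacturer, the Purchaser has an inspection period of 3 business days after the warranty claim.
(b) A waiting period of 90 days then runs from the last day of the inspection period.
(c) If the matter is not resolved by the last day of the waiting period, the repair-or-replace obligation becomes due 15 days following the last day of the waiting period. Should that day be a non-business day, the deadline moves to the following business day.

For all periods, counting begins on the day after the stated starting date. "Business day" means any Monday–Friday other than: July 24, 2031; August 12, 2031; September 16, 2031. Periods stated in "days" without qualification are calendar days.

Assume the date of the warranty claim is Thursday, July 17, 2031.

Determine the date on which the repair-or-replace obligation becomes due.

November 4, 2031

The last day of the inspection period: counting 3 business days from Thursday, July 17, 2031 (Jul 18, Jul 21, Jul 22, skipping weekends) reaches Tuesday, July 22, 2031.
The last day of the waiting period: 90 calendar days after July 22, 2031 is October 20, 2031.
The date on which the repair-or-replace obligation becomes due: 15 calendar days after October 20, 2031 is November 4, 2031. November 4, 2031 is a Tuesday and is not a listed holiday, so no roll-forward applies.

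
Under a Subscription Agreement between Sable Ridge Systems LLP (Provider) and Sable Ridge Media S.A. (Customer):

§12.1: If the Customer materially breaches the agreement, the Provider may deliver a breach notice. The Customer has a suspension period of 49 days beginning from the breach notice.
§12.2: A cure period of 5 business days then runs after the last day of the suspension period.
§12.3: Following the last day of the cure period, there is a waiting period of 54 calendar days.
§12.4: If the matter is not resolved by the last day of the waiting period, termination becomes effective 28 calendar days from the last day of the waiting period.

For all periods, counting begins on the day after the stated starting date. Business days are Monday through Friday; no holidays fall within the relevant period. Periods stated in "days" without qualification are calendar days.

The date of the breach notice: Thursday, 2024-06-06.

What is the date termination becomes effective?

Adding 49 calendar days to 2024-06-06 gives 2024-07-25, which is the last day of the suspension period.
The last day of the cure period: counting 5 business days from Thursday, 2024-07-25 (Jul 26, Jul 29, Jul 30, Jul 31, Aug 1, skipping weekends) reaches Thursday, 2024-08-01.
The last day of the waiting period: 54 calendar days after 2024-08-01 is 2024-09-24.
The date termination becomes effective: 28 calendar days after 2024-09-24 is 2024-10-22.

2024-10-22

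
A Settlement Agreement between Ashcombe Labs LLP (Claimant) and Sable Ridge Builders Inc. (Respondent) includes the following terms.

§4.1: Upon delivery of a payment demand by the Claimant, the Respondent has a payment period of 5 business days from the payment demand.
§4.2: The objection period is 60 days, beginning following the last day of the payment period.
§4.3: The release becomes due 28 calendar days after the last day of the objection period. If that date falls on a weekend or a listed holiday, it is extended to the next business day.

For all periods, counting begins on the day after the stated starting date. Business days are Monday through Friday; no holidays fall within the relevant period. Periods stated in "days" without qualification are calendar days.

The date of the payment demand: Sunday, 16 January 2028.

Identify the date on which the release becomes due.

From Sunday, 16 January 2028, 5 business days (Jan 17, Jan 18, Jan 19, Jan 20, Jan 21, skipping weekends) brings us to Friday, 21 January 2028, which is the last day of the payment period.
Adding 60 calendar days to 21 January 2028 gives 21 March 2028, which is the last day of the objection period.
Adding 28 calendar days to 21 March 2028 gives 18 April 2028, which is the date on which the release becomes due. 18 April 2028 is a Tuesday, so no roll-forward applies.

18 April 2028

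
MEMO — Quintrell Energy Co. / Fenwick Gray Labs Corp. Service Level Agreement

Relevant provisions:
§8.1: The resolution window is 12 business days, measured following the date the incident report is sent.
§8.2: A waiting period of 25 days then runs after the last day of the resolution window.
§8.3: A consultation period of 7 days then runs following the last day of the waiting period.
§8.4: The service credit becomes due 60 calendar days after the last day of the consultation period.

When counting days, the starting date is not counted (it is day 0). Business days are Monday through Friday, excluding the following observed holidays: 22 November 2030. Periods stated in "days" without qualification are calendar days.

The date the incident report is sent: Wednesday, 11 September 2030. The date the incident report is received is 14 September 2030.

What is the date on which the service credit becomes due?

28 December 2030

From Wednesday, 11 September 2030, 12 business days (Sep 12, Sep 13, Sep 16, Sep 17, …, Sep 25, Sep 26, Sep 27, skipping weekends) brings us to Friday, 27 September 2030, which is the last day of the resolution window.
Adding 25 calendar days to 27 September 2030 gives 22 October 2030, which is the last day of the waiting period.
Adding 7 calendar days to 22 October 2030 gives 29 October 2030, which is the last day of the consultation period.
Adding 60 calendar days to 29 October 2030 gives 28 December 2030, which is the date on which the service credit becomes due.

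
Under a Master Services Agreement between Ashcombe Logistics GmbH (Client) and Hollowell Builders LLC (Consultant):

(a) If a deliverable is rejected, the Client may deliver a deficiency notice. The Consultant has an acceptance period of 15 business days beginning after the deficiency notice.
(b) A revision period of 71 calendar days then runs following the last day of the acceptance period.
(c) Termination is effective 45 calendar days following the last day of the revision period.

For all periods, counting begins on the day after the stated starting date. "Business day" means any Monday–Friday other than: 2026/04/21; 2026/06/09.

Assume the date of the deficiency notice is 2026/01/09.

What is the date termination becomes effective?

2026/05/26

The last day of the acceptance period: 15 business days after Friday, 2026/01/09, skipping weekends — Jan 12, Jan 13, Jan 14, Jan 15, …, Jan 28, Jan 29, Jan 30 — lands on Friday, 2026/01/30.
Adding 71 calendar days to 2026/01/30 gives 2026/04/11, which is the last day of the revision period.
Adding 45 calendar days to 2026/04/11 gives 2026/05/26, which is the date termination becomes effective.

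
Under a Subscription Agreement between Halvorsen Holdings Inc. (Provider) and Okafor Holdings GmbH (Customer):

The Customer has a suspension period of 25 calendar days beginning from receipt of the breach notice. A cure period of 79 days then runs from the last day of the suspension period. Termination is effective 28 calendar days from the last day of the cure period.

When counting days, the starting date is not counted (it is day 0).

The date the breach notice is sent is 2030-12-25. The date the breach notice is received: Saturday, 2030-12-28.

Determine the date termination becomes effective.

2031-05-09

The last day of the suspension period: 25 calendar days after 2030-12-28 is 2031-01-22.
The last day of the cure period: 2031-01-22 + 79 days = 2031-04-11.
The date termination becomes effective: 2031-04-11 + 28 days = 2031-05-09.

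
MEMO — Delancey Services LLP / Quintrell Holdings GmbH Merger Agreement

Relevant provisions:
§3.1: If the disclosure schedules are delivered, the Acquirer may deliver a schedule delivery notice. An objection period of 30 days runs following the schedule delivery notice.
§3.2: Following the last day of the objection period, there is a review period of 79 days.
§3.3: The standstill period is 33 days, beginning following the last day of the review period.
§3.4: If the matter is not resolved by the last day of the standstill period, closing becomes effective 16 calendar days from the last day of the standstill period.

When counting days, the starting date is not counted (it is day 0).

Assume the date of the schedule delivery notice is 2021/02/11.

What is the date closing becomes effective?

2021/07/19

The last day of the objection period: 2021/02/11 + 30 days = 2021/03/13.
The last day of the review period: 2021/03/13 + 79 days = 2021/05/31.
Adding 33 calendar days to 2021/05/31 gives 2021/07/03, which is the last day of the standstill period.
The date closing becomes effective: 2021/07/03 + 16 days = 2021/07/19.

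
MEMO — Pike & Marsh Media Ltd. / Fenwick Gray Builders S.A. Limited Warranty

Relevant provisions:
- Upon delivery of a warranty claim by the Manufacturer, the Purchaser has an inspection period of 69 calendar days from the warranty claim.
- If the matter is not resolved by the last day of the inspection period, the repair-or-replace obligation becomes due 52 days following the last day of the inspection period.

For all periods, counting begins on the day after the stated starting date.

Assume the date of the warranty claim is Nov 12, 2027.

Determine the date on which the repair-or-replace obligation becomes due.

Mar 12, 2028

The last day of the inspection period: Nov 12, 2027 + 69 days = Jan 20, 2028.
The date on which the repair-or-replace obligation becomes due: Jan 20, 2028 + 52 days = Mar 12, 2028.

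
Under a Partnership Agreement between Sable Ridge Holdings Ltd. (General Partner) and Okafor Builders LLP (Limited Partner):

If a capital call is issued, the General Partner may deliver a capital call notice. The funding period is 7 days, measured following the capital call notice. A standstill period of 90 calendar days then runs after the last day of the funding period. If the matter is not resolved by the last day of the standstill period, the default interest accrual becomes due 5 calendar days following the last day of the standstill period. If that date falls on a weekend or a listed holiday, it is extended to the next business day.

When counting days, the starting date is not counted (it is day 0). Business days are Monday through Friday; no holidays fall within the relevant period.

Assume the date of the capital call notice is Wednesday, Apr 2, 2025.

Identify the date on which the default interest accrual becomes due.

The last day of the funding period: Apr 2, 2025 + 7 days = Apr 9, 2025.
The last day of the standstill period: Apr 9, 2025 + 90 days = Jul 8, 2025.
The date on which the default interest accrual becomes due: 5 calendar days after Jul 8, 2025 is Jul 13, 2025. That falls on a Sunday, so it rolls to the next business day, Monday, Jul 14, 2025.

Jul 14, 2025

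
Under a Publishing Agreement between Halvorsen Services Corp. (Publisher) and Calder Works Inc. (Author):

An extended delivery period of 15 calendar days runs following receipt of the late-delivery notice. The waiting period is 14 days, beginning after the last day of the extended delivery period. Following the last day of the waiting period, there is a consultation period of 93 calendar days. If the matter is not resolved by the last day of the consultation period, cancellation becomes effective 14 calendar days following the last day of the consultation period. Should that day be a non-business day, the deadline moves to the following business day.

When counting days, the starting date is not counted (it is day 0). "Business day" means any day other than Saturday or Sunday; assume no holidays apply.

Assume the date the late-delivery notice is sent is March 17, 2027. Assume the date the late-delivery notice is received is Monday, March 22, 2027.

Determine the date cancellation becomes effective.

The last day of the extended delivery period: 15 calendar days after March 22, 2027 is April 6, 2027.
The last day of the waiting period: April 6, 2027 + 14 days = April 20, 2027.
The last day of the consultation period: April 20, 2027 + 93 days = July 22, 2027.
The date cancellation becomes effective: 14 calendar days after July 22, 2027 is August 5, 2027. August 5, 2027 is a Thursday, so no roll-forward applies.

August 5, 2027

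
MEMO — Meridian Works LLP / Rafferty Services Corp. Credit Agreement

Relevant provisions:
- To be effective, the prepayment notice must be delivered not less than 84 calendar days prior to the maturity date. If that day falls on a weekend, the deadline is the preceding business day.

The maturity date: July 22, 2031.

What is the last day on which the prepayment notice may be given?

April 29, 2031

Counting back 84 calendar days from July 22, 2031 gives April 29, 2031. That is a Tuesday, so no adjustment is needed.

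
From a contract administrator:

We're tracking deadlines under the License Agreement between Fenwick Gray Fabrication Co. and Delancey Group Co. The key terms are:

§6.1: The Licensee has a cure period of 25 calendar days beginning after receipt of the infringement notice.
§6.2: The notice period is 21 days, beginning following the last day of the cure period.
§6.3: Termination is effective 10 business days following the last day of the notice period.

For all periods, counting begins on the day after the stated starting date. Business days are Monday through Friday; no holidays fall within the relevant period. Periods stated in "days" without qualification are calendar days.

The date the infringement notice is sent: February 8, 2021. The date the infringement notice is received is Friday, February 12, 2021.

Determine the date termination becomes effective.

April 13, 2021

The last day of the cure period: February 12, 2021 + 25 days = March 9, 2021.
The last day of the notice period: March 9, 2021 + 21 days = March 30, 2021.
The date termination becomes effective: 10 business days after Tuesday, March 30, 2021, skipping weekends — Mar 31, Apr 1, Apr 2, Apr 5, Apr 6, Apr 7, Apr 8, Apr 9, Apr 12, Apr 13 — lands on Tuesday, April 13, 2021.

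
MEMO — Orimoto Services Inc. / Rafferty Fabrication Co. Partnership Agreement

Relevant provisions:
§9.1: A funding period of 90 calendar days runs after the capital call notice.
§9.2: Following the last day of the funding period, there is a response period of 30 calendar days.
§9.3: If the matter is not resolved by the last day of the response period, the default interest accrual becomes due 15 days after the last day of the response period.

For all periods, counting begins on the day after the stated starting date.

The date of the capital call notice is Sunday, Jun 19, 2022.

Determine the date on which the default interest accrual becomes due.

The last day of the funding period: Jun 19, 2022 + 90 days = Sep 17, 2022.
The last day of the response period: Sep 17, 2022 + 30 days = Oct 17, 2022.
The date on which the default interest accrual becomes due: 15 calendar days after Oct 17, 2022 is Nov 1, 2022.

Nov 1, 2022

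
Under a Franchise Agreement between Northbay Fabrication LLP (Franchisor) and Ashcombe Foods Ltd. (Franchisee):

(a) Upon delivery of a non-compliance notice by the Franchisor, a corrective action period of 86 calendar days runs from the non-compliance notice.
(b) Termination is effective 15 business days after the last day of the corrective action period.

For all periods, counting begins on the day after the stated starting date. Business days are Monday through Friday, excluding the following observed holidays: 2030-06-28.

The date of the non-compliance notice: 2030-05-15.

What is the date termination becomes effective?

Adding 86 calendar days to 2030-05-15 gives 2030-08-09, which is the last day of the corrective action period.
From Friday, 2030-08-09, 15 business days (Aug 12, Aug 13, Aug 14, Aug 15, …, Aug 28, Aug 29, Aug 30, skipping weekends) brings us to Friday, 2030-08-30, which is the date termination becomes effective.

2030-08-30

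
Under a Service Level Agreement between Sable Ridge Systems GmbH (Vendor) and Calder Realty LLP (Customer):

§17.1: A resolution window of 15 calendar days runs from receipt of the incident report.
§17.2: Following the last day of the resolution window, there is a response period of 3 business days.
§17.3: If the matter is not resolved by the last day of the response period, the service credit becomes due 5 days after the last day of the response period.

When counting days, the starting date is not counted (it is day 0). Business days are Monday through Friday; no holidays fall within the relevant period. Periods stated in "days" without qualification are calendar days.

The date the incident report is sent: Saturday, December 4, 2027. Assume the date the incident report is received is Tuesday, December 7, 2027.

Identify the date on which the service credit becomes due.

January 1, 2028

The last day of the resolution window: 15 calendar days after December 7, 2027 is December 22, 2027.
The last day of the response period: counting 3 business days from Wednesday, December 22, 2027 (Dec 23, Dec 24, Dec 27, skipping weekends) reaches Monday, December 27, 2027.
The date on which the service credit becomes due: December 27, 2027 + 5 days = January 1, 2028.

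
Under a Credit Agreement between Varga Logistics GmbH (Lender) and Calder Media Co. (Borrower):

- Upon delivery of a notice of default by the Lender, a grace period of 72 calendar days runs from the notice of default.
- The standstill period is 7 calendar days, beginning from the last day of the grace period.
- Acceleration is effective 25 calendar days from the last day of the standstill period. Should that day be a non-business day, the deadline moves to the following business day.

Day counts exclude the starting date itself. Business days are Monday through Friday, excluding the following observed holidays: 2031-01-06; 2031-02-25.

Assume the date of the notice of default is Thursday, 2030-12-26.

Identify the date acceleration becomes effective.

2031-04-09

Adding 72 calendar days to 2030-12-26 gives 2031-03-08, which is the last day of the grace period.
The last day of the standstill period: 2031-03-08 + 7 days = 2031-03-15.
The date acceleration becomes effective: 2031-03-15 + 25 days = 2031-04-09. 2031-04-09 is a Wednesday and is not a listed holiday, so no roll-forward applies.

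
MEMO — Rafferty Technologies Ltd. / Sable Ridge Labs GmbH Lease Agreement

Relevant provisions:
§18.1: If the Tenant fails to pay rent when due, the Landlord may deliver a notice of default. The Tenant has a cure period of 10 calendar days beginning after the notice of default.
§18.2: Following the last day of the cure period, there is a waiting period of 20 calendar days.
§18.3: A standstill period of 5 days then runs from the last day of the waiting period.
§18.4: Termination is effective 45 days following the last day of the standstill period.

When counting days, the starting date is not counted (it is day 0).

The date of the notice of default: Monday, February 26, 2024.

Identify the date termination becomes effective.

Adding 10 calendar days to February 26, 2024 gives March 7, 2024, which is the last day of the cure period.
Adding 20 calendar days to March 7, 2024 gives March 27, 2024, which is the last day of the waiting period.
The last day of the standstill period: 5 calendar days after March 27, 2024 is April 1, 2024.
The date termination becomes effective: April 1, 2024 + 45 days = May 16, 2024.

May 16, 2024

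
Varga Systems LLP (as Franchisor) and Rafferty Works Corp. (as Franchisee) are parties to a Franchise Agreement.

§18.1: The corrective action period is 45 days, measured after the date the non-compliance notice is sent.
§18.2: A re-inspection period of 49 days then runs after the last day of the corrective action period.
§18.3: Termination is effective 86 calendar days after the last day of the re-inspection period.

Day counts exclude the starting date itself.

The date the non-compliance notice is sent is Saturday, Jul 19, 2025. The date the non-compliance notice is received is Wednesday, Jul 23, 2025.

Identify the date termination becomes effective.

The last day of the corrective action period: 45 calendar days after Jul 19, 2025 is Sep 2, 2025.
The last day of the re-inspection period: 49 calendar days after Sep 2, 2025 is Oct 21, 2025.
The date termination becomes effective: 86 calendar days after Oct 21, 2025 is Jan 15, 2026.

Jan 15, 2026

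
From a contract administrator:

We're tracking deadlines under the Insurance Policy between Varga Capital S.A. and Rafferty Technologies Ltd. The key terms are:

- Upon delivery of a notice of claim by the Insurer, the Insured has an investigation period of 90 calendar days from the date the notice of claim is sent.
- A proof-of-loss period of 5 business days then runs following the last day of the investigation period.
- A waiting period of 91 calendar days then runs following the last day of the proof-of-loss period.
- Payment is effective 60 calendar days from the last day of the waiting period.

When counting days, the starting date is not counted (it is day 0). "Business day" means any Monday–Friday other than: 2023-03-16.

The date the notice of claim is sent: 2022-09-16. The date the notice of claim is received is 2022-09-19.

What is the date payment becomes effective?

Adding 90 calendar days to 2022-09-16 gives 2022-12-15, which is the last day of the investigation period.
The last day of the proof-of-loss period: 5 business days after Thursday, 2022-12-15, skipping weekends — Dec 16, Dec 19, Dec 20, Dec 21, Dec 22 — lands on Thursday, 2022-12-22.
Adding 91 calendar days to 2022-12-22 gives 2023-03-23, which is the last day of the waiting period.
The date payment becomes effective: 2023-03-23 + 60 days = 2023-05-22.

2023-05-22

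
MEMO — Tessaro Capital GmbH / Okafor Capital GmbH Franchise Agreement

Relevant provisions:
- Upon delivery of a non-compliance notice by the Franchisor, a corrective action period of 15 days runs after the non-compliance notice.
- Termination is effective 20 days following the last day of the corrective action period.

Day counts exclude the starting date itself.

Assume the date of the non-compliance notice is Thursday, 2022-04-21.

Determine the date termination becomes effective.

2022-05-26

Adding 15 calendar days to 2022-04-21 gives 2022-05-06, which is the last day of the corrective action period.
Adding 20 calendar days to 2022-05-06 gives 2022-05-26, which is the date termination becomes effective.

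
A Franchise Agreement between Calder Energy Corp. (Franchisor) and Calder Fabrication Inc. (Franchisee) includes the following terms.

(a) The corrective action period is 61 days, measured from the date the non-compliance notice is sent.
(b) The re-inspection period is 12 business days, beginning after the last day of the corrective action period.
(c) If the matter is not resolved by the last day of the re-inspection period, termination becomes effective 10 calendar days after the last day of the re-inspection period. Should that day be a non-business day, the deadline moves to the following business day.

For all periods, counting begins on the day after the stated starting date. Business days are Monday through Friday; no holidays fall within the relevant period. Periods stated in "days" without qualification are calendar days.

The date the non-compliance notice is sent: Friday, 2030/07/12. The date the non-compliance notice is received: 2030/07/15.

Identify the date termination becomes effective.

2030/10/07

Adding 61 calendar days to 2030/07/12 gives 2030/09/11, which is the last day of the corrective action period.
From Wednesday, 2030/09/11, 12 business days (Sep 12, Sep 13, Sep 16, Sep 17, …, Sep 25, Sep 26, Sep 27, skipping weekends) brings us to Friday, 2030/09/27, which is the last day of the re-inspection period.
Adding 10 calendar days to 2030/09/27 gives 2030/10/07, which is the date termination becomes effective. 2030/10/07 is a Monday, so no roll-forward applies.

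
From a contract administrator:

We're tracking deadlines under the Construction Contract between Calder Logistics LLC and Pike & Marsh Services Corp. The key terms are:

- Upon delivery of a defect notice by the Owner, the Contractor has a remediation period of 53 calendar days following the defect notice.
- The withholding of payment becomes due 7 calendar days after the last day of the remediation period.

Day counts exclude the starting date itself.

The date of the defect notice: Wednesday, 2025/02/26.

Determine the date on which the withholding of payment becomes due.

2025/04/27

Adding 53 calendar days to 2025/02/26 gives 2025/04/20, which is the last day of the remediation period.
Adding 7 calendar days to 2025/04/20 gives 2025/04/27, which is the date on which the withholding of payment becomes due.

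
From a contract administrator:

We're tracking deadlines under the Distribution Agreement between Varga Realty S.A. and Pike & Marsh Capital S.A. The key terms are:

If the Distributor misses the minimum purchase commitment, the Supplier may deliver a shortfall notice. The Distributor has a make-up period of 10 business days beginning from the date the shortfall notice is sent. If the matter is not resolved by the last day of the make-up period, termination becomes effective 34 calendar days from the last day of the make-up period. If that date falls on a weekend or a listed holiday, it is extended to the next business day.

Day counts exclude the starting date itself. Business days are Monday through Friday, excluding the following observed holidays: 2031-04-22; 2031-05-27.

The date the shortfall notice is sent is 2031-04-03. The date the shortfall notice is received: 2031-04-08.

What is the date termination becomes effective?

The last day of the make-up period: 10 business days after Thursday, 2031-04-03, skipping weekends — Apr 4, Apr 7, Apr 8, Apr 9, Apr 10, Apr 11, Apr 14, Apr 15, Apr 16, Apr 17 — lands on Thursday, 2031-04-17.
Adding 34 calendar days to 2031-04-17 gives 2031-05-21, which is the date termination becomes effective. 2031-05-21 is a Wednesday and is not a listed holiday, so no roll-forward applies.

2031-05-21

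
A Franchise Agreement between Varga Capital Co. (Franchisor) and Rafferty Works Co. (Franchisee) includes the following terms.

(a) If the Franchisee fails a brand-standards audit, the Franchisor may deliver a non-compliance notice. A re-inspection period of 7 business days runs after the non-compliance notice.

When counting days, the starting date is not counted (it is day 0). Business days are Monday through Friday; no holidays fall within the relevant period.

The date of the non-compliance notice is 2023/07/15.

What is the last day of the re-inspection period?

The last day of the re-inspection period: 7 business days after Saturday, 2023/07/15, skipping weekends — Jul 17, Jul 18, Jul 19, Jul 20, Jul 21, Jul 24, Jul 25 — lands on Tuesday, 2023/07/25.

2023/07/25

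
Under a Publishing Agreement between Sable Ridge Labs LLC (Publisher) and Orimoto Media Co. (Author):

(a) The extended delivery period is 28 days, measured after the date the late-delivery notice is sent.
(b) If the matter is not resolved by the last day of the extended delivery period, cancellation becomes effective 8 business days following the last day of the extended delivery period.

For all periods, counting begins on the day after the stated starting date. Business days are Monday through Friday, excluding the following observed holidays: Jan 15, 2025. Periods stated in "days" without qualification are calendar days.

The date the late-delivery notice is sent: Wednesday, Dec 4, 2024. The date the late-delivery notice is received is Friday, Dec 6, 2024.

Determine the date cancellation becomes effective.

Adding 28 calendar days to Dec 4, 2024 gives Jan 1, 2025, which is the last day of the extended delivery period.
The date cancellation becomes effective: 8 business days after Wednesday, Jan 1, 2025, skipping weekends — Jan 2, Jan 3, Jan 6, Jan 7, Jan 8, Jan 9, Jan 10, Jan 13 — lands on Monday, Jan 13, 2025.

Jan 13, 2025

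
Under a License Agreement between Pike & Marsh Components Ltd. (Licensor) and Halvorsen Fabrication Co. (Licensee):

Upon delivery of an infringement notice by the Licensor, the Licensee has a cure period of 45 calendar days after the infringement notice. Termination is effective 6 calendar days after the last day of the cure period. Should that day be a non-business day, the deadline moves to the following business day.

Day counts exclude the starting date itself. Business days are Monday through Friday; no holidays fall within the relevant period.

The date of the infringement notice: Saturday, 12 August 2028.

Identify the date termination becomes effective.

The last day of the cure period: 12 August 2028 + 45 days = 26 September 2028.
Adding 6 calendar days to 26 September 2028 gives 2 October 2028, which is the date termination becomes effective. 2 October 2028 is a Monday, so no roll-forward applies.

2 October 2028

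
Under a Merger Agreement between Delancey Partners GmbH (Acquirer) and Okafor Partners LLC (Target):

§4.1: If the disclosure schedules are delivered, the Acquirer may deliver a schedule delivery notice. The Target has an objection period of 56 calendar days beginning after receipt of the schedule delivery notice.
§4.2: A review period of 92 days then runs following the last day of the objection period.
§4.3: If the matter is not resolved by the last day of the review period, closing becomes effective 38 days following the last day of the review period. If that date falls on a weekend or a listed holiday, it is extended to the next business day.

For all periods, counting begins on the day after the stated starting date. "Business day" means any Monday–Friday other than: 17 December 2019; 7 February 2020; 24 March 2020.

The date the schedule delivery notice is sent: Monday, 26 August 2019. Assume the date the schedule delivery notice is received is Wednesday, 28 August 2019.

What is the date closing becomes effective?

The last day of the objection period: 56 calendar days after 28 August 2019 is 23 October 2019.
Adding 92 calendar days to 23 October 2019 gives 23 January 2020, which is the last day of the review period.
Adding 38 calendar days to 23 January 2020 gives 1 March 2020, which is the date closing becomes effective. That falls on a Sunday, so it rolls to the next business day, Monday, 2 March 2020.

2 March 2020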